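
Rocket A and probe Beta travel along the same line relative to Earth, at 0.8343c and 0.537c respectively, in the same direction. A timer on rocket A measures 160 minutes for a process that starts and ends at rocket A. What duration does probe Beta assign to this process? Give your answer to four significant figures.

The velocity of rocket A relative to probe Beta is (0.8343 − 0.537)c / (1 − 0.8343×0.537) = 0.53861c; relative speed 0.53861c.
At |u| = 0.53861c, γ = (1 − 0.290101)^(−1/2) = 1.1869.
Rocket A's interval is proper; time dilation gives Δt_B = γΔτ = 1.1869 × 160 minutes = 189.9 minutes.

189.9 minutes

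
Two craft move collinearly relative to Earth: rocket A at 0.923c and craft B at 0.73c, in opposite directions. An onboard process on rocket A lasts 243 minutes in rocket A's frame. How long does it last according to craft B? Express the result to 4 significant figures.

Transform rocket A's velocity into craft B's frame: (0.923 + 0.73)/(1 + 0.923·0.73) = 1.653/1.67379, so the relative speed is 0.98758c.
At |u| = 0.98758c, γ = (1 − 0.975314)^(−1/2) = 6.3647.
Rocket A's interval is proper; time dilation gives Δt_B = γΔτ = 6.3647 × 243 minutes = 1547 minutes.

1547 minutes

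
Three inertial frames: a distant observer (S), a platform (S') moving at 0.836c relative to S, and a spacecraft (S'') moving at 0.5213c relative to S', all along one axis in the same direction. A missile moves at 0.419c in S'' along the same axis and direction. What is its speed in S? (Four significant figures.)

0.9772c

Compose velocities in two stages. Stage 1 (into S'): u₁ = (0.419+0.5213)/(1+0.419×0.5213) = 0.77173.
Stage 2 (into S): u = (0.77173+0.836)/(1+0.77173×0.836) = 0.97724, so the speed is 0.9772c.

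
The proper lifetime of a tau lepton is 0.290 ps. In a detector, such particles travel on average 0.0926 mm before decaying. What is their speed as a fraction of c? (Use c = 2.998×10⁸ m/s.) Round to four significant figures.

0.7290c

Let x = d/(cτ) = 9.260×10^-5 m / (2.998×10⁸ m/s × 2.900×10^-13 s) = 1.0651. Since d = βγcτ, x = βγ = β/√(1−β²).
Solving: β² = x²/(1+x²) = 1.13444/2.13444 = 0.531493, so β = 0.7290.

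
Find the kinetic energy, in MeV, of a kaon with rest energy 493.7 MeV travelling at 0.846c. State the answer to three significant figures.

432 MeV

With β = 0.846, γ = 1/√(1 − 0.846²) = 1/√0.284284 = 1.87553.
Kinetic energy: K = (γ − 1)mc² = (1.87553 − 1) × 493.7 MeV = 0.87553 × 493.7 = 432 MeV.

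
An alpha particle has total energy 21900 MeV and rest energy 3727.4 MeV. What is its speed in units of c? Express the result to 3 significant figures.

Total energy E = γmc² gives γ = 21900/3727.4 = 5.8754.
Hence β = √(1 − 1/γ²) = √(1 − 0.0289684) = √0.9710316 = 0.985.

0.985c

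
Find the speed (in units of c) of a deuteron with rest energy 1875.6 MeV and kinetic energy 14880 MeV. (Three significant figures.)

K = (γ−1)mc², so γ = 1 + 14880/1875.6 = 8.9335.
Then v/c = √(1 − γ⁻²) = √(1 − 0.0125302) = √0.9874698 = 0.994.

0.994c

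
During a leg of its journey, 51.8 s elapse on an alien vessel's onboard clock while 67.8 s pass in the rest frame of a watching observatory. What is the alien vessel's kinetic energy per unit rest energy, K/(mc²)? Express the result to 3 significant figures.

γ = Δt/Δτ = 67.8/51.8 = 1.30888.
Since K = (γ−1)mc², K/(mc²) = 1.30888 − 1 = 0.309.

0.309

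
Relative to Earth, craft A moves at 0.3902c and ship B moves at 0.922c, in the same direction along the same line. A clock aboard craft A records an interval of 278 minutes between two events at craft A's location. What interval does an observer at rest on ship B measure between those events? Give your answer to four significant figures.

Transform craft A's velocity into ship B's frame: (0.3902 − 0.922)/(1 − 0.3902·0.922) = −0.5318/0.6402356, so the relative speed is 0.83063c.
At |u| = 0.83063c, γ = (1 − 0.689946)^(−1/2) = 1.7959.
The clock on craft A records proper time, so ship B measures Δt = γΔτ = 1.7959 × 278 = 499.3 minutes.

499.3 minutes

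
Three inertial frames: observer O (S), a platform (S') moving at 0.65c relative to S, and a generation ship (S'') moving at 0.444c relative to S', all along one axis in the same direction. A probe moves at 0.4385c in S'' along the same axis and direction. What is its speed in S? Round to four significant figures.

0.9382c

Compose velocities in two stages. Stage 1 (into S'): u₁ = (0.4385+0.444)/(1+0.4385×0.444) = 0.73868.
Stage 2 (into S): u = (0.73868+0.65)/(1+0.73868×0.65) = 0.93821, so the speed is 0.9382c.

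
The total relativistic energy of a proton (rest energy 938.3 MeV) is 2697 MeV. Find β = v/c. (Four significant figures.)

0.9375

γ = E/(mc²) = 2697/938.3 = 2.8743.
β = √(1 − 1/γ²) = √(1 − 0.121042) = √0.878958 = 0.9375.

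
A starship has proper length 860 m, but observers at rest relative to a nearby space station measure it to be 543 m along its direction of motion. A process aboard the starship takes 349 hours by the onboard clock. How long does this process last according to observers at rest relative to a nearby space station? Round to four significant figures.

552.7 hours

γ = L₀/L = 860/543 = 1.58379.
Δt = γΔτ = 1.58379 × 349 = 552.7 hours.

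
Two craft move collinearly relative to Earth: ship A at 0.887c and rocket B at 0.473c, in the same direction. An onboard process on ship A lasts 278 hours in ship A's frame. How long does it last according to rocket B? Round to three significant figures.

397 hours

The velocity of ship A relative to rocket B is (0.887 − 0.473)c / (1 − 0.887×0.473) = 0.71324c; relative speed 0.71324c.
γ for this relative speed: γ = 1/√(1 − 0.508711) = 1.4267.
The clock on ship A records proper time, so rocket B measures Δt = γΔτ = 1.4267 × 278 = 397 hours.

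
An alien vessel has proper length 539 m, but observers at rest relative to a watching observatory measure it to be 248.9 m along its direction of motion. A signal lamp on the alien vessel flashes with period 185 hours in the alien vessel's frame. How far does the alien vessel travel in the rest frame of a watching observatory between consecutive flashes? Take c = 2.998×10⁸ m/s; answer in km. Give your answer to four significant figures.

3.835×10^11 km

Length contraction gives γ = L₀/L = 539/248.9 = 2.16553.
β = √(1 − 1/γ²) = 0.88699. Lab-frame period = γτ = 2.16553×185 hours = 400.62 hours. Distance = βc × γτ = 0.88699 × 2.998×10⁸ m/s × 1442232 s = 3.8352×10^14 m = 3.835×10^11 km.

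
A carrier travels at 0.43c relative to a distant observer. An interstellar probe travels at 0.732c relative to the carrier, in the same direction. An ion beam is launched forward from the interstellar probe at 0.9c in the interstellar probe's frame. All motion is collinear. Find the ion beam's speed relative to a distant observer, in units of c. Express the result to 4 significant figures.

0.9935c

Apply u = (u'+v)/(1+u'v) twice. Ion beam in the carrier frame: (0.9+0.732)/(1+0.9·0.732) = 1.632/1.6588 = 0.98384c.
That velocity, transformed to the rest frame of a distant observer: (0.98384+0.43)/(1+0.98384·0.43) = 1.41384/1.4230512 = 0.99353c.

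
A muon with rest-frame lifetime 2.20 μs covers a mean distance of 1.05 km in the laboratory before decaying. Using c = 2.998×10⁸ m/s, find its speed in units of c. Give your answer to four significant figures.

d = βγcτ ⇒ βγ = d/(cτ) = 1050 m / (659.56 m) = 1.592.
β = (βγ)/√(1+(βγ)²) = 1.592/√3.53446 = 0.8468.

0.8468c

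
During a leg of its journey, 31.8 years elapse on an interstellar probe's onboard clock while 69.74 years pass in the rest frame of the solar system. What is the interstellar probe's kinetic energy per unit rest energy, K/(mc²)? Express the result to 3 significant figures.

1.19

γ = Δt/Δτ = 69.74/31.8 = 2.19308.
Since K = (γ−1)mc², K/(mc²) = 2.19308 − 1 = 1.19.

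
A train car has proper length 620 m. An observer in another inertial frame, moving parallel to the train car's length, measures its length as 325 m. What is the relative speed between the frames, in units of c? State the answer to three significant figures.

0.852c

Length contraction gives γ = L₀/L = 620/325 = 1.9077.
β = √(1 − 1/γ²) = √0.725223 = 0.852.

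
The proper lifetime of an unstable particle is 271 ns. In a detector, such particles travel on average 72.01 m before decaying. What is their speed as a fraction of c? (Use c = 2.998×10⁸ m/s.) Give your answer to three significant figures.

0.663c

Let x = d/(cτ) = 72.01 m / (2.998×10⁸ m/s × 2.710×10^-7 s) = 0.88632. Since d = βγcτ, x = βγ = β/√(1−β²).
Solving: β² = x²/(1+x²) = 0.785563/1.785563 = 0.439953, so β = 0.663.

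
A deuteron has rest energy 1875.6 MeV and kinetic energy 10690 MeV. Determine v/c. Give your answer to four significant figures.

0.9888

K = (γ−1)mc², so γ = 1 + 10690/1875.6 = 6.6995.
Then v/c = √(1 − γ⁻²) = √(1 − 0.02228) = √0.97772 = 0.9888.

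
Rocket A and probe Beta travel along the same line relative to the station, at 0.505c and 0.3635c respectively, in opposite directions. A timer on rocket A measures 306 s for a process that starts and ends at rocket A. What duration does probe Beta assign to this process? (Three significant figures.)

The velocity of rocket A relative to probe Beta is (0.505 + 0.3635)c / (1 + 0.505×0.3635) = 0.7338c; relative speed 0.7338c.
At |u| = 0.7338c, γ = (1 − 0.538462)^(−1/2) = 1.472.
The clock on rocket A records proper time, so probe Beta measures Δt = γΔτ = 1.472 × 306 = 450 s.

450 s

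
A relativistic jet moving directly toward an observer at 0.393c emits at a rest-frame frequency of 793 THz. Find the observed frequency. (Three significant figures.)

Relativistic Doppler (source moving toward): f_obs = f_src · √((1+β)/(1−β)).
With β = 0.393: factor = √(1.393/0.607) = 1.5149.
f_obs = 793 × 1.5149 = 1200 THz.

1200 THz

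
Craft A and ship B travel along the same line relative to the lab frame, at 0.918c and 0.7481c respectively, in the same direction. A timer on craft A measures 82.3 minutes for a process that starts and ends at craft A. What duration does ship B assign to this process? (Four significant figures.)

Speed of craft A in ship B's frame: u = (v_A − v_B)/(1 − v_A v_B/c²) = (0.918 − 0.7481)/(1 − 0.918×0.7481) = 0.1699/0.3132442 = 0.54239; |u| = 0.54239c.
At |u| = 0.54239c, γ = (1 − 0.294187)^(−1/2) = 1.1903.
Craft A's interval is proper; time dilation gives Δt_B = γΔτ = 1.1903 × 82.3 minutes = 97.96 minutes.

97.96 minutes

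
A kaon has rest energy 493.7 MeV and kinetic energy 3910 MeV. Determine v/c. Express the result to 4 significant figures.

γ = 1 + K/(mc²) = 1 + 3910/493.7 = 8.9198.
β = √(1 − 1/γ²) = √(1 − 0.0125687) = √0.9874313 = 0.9937.

0.9937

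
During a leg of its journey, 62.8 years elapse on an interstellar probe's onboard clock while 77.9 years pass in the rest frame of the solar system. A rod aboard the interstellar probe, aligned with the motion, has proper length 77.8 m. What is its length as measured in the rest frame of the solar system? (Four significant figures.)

γ = Δt/Δτ = 77.9/62.8 = 1.24045.
The rod contracts by the same γ: 77.8 m / 1.24045 = 62.72 m.

62.72 m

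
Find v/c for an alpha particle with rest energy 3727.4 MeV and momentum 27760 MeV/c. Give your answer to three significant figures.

0.991

βγ = pc/(mc²) = 27760/3727.4 = 7.4476.
Since γ² = 1 + (βγ)² = 56.4667, γ = √56.4667 = 7.51443, and β = (βγ)/γ = 7.4476/7.51443 = 0.991.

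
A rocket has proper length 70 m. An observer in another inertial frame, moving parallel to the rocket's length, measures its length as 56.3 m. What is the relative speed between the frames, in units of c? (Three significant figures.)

0.594c

Length contraction gives γ = L₀/L = 70/56.3 = 1.2433.
β = √(1 − 1/γ²) = √0.353084 = 0.594.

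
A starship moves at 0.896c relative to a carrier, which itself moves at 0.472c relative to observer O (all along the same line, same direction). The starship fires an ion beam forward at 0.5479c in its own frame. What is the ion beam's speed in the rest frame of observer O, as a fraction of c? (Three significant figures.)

First combine the ion beam and starship (S''→S'): u₁ = (0.5479 + 0.896)/(1 + 0.5479×0.896) = 1.4439/1.4909184 = 0.96846.
Then combine with the carrier (S'→S): u = (0.96846 + 0.472)/(1 + 0.96846×0.472) = 1.44046/1.45711312 = 0.98857.

0.989c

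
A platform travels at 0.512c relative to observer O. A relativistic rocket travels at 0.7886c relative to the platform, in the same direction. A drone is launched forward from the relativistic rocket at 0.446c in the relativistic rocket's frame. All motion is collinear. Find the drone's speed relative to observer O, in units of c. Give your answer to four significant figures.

First combine the drone and relativistic rocket (S''→S'): u₁ = (0.446 + 0.7886)/(1 + 0.446×0.7886) = 1.2346/1.3517156 = 0.91336.
Then combine with the platform (S'→S): u = (0.91336 + 0.512)/(1 + 0.91336×0.512) = 1.42536/1.46764032 = 0.97119.

0.9712c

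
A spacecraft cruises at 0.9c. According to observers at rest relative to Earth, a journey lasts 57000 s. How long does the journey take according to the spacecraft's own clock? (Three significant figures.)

24800 s

γ = 1/√(1 − β²) = 1/√(1 − 0.81) = 1/√0.19 = 1/0.43589 = 2.2942.
The spacecraft's clock runs slow as seen from Earth, so Δτ = Δt/γ = 57000/2.2942 = 24800 s.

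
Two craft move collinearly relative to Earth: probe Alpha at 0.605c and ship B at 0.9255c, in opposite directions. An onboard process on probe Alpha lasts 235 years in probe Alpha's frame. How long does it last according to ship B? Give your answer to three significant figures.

1220 years

Transform probe Alpha's velocity into ship B's frame: (0.605 + 0.9255)/(1 + 0.605·0.9255) = 1.5305/1.5599275, so the relative speed is 0.98114c.
γ for this relative speed: γ = 1/√(1 − 0.962636) = 5.1734.
The clock on probe Alpha records proper time, so ship B measures Δt = γΔτ = 5.1734 × 235 = 1220 years.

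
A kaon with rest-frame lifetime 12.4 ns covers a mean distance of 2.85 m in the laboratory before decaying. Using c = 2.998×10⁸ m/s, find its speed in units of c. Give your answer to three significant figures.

0.608c

d = βγcτ ⇒ βγ = d/(cτ) = 2.850 m / (3.71752 m) = 0.76664.
β = (βγ)/√(1+(βγ)²) = 0.76664/√1.587737 = 0.608.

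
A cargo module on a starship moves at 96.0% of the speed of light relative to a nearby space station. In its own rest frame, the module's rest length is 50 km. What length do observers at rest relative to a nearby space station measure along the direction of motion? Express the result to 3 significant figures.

14.0 km

With β = 0.96, γ = 1/√(1 − 0.96²) = 1/√0.0784 = 3.5714.
Along the direction of motion the measured length is L₀/γ = 50/3.5714 = 14.0 km.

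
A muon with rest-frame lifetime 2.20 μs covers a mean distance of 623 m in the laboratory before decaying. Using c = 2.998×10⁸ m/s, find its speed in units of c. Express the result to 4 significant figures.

Let x = d/(cτ) = 623.0 m / (2.998×10⁸ m/s × 2.200×10^-6 s) = 0.94457. Since d = βγcτ, x = βγ = β/√(1−β²).
Solving: β² = x²/(1+x²) = 0.892212/1.892212 = 0.471518, so β = 0.6867.

0.6867c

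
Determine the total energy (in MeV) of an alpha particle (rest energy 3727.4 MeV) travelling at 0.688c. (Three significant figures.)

5140 MeV

Lorentz factor: γ = (1 − 0.473344)^(−1/2) = 1.378.
Total energy: E = γmc² = 1.378 × 3727.4 MeV = 5140 MeV.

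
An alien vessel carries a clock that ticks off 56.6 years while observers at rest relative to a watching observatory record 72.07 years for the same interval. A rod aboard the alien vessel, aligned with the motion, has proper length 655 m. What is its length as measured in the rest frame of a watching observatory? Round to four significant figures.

The time-dilation ratio gives γ = 72.07/56.6 = 1.27332.
The rod contracts by the same γ: 655 m / 1.27332 = 514.4 m.

514.4 m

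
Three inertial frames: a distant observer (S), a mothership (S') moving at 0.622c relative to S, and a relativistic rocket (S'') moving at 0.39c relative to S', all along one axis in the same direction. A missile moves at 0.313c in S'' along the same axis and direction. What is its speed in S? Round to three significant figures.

First combine the missile and relativistic rocket (S''→S'): u₁ = (0.313 + 0.39)/(1 + 0.313×0.39) = 0.703/1.12207 = 0.62652.
Then combine with the mothership (S'→S): u = (0.62652 + 0.622)/(1 + 0.62652×0.622) = 1.24852/1.38969544 = 0.89841.

0.898c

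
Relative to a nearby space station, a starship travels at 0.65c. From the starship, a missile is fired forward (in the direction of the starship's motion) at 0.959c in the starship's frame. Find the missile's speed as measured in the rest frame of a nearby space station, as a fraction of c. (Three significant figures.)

Relativistic velocity addition: u = (u' + v)/(1 + u'v/c²), with u' = 0.959c and v = 0.65c.
Numerator: 0.959 + 0.65 = 1.609. Denominator: 1 + (0.959)(0.65) = 1.62335.
u = 1.609/1.62335 = 0.99116, so the speed is 0.991c.

0.991c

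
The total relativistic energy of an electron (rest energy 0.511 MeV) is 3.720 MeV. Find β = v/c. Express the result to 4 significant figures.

γ = E/(mc²) = 3.720/0.511 = 7.2798.
β = √(1 − 1/γ²) = √(1 − 0.0188695) = √0.9811305 = 0.9905.

0.9905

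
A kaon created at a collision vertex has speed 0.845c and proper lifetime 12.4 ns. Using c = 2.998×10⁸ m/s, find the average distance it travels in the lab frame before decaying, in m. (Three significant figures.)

With β = 0.845, γ = 1/√(1 − 0.845²) = 1/√0.285975 = 1.87.
Lab-frame lifetime: Δt = γτ = 1.87 × 12.4 ns = 23.188 ns.
Distance: d = vΔt = 0.845 × 2.998×10⁸ m/s × 2.3188×10^-8 s = 5.87 m.

5.87 m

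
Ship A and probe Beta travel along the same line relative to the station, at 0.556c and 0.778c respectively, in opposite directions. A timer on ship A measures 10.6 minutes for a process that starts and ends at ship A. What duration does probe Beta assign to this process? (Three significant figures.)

29.1 minutes

Transform ship A's velocity into probe Beta's frame: (0.556 + 0.778)/(1 + 0.556·0.778) = 1.334/1.432568, so the relative speed is 0.93119c.
At |u| = 0.93119c, γ = (1 − 0.867115)^(−1/2) = 2.7432.
The clock on ship A records proper time, so probe Beta measures Δt = γΔτ = 2.7432 × 10.6 = 29.1 minutes.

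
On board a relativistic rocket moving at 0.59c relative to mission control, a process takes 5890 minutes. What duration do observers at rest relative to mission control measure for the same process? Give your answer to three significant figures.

7290 minutes

Lorentz factor: γ = (1 − 0.3481)^(−1/2) = 1.2385.
The onboard clock measures proper time, so the interval in the rest frame of mission control is dilated: Δt = γ·Δτ = 1.2385 × 5890 minutes = 7290 minutes.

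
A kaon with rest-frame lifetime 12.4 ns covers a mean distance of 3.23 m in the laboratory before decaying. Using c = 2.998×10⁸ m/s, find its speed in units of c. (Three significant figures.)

0.656c

d = βγcτ ⇒ βγ = d/(cτ) = 3.230 m / (3.71752 m) = 0.86886.
β = (βγ)/√(1+(βγ)²) = 0.86886/√1.754918 = 0.656.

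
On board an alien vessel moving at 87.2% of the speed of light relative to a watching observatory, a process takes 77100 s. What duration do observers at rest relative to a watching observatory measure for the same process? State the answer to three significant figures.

1.58×10^5 s

β² = 0.760384, so γ = 1/√0.239616 = 2.0429.
The onboard clock measures proper time, so the interval in the rest frame of a watching observatory is dilated: Δt = γ·Δτ = 2.0429 × 77100 s = 1.58×10^5 s.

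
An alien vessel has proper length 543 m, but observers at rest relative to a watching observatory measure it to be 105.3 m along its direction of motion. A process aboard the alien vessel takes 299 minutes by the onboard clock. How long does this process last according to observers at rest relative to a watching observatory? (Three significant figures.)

1540 minutes

γ = L₀/L = 543/105.3 = 5.1567.
Δt = γΔτ = 5.1567 × 299 = 1540 minutes.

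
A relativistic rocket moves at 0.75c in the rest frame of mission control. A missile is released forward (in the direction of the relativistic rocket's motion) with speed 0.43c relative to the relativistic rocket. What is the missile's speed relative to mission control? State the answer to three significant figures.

0.892c

In units of c, u = (u' + v)/(1 + u'v) with u' = 0.43 and v = 0.75.
Numerator: 0.43 + 0.75 = 1.18. Denominator: 1 + (0.43)(0.75) = 1.3225.
u = 1.18/1.3225 = 0.89225, so the speed is 0.892c.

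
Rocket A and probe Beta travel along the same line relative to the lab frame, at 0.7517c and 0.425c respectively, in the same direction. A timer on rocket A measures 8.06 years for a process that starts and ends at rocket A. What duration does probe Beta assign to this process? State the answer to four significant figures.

Speed of rocket A in probe Beta's frame: u = (v_A − v_B)/(1 − v_A v_B/c²) = (0.7517 − 0.425)/(1 − 0.7517×0.425) = 0.3267/0.6805275 = 0.48007; |u| = 0.48007c.
At |u| = 0.48007c, γ = (1 − 0.230467)^(−1/2) = 1.14.
The clock on rocket A records proper time, so probe Beta measures Δt = γΔτ = 1.14 × 8.06 = 9.188 years.

9.188 years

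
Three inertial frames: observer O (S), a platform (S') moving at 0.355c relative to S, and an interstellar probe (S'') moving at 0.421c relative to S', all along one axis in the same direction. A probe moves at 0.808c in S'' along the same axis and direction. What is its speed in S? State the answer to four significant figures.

Compose velocities in two stages. Stage 1 (into S'): u₁ = (0.808+0.421)/(1+0.808×0.421) = 0.91705.
Stage 2 (into S): u = (0.91705+0.355)/(1+0.91705×0.355) = 0.95964, so the speed is 0.9596c.

0.9596c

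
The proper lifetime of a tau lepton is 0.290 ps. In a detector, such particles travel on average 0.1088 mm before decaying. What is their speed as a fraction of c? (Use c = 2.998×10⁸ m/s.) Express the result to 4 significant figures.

d = βγcτ ⇒ βγ = d/(cτ) = 1.088×10^-4 m / (8.6942×10^-5 m) = 1.2514.
β = (βγ)/√(1+(βγ)²) = 1.2514/√2.566 = 0.7812.

0.7812c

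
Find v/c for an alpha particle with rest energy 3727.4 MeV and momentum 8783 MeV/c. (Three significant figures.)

βγ = pc/(mc²) = 8783/3727.4 = 2.3563.
Since γ² = 1 + (βγ)² = 6.55215, γ = √6.55215 = 2.55972, and β = (βγ)/γ = 2.3563/2.55972 = 0.921.

0.921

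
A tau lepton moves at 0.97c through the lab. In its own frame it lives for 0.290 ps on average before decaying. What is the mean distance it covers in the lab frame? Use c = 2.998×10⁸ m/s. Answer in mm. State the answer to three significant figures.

With β = 0.97, γ = 1/√(1 − 0.97²) = 1/√0.0591 = 4.1135.
Lab-frame lifetime: Δt = γτ = 4.1135 × 0.290 ps = 1.1929 ps.
Distance: d = vΔt = 0.97 × 2.998×10⁸ m/s × 1.1929×10^-12 s = 3.47×10^-4 m = 0.347 mm.

0.347 mm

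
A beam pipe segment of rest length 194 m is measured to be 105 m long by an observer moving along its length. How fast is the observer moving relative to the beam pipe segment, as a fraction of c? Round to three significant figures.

Length contraction gives γ = L₀/L = 194/105 = 1.8476.
β = √(1 − 1/γ²) = √0.707056 = 0.841.

0.841c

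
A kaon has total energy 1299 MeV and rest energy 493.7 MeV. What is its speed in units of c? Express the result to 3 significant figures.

Total energy E = γmc² gives γ = 1299/493.7 = 2.6312.
Hence β = √(1 − 1/γ²) = √(1 − 0.144442) = √0.855558 = 0.925.

0.925c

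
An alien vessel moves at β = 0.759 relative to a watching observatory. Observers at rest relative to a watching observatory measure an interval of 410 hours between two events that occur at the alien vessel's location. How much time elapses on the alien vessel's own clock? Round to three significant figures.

With β = 0.759, γ = 1/√(1 − 0.759²) = 1/√0.423919 = 1.5359.
The alien vessel's clock runs slow as seen from a watching observatory, so Δτ = Δt/γ = 410/1.5359 = 267 hours.

267 hours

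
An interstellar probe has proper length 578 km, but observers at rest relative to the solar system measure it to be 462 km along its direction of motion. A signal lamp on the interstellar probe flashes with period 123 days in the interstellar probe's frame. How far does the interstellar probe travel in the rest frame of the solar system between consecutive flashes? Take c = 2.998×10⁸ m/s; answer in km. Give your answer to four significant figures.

From L = L₀/γ: γ = 578/462 = 1.25108.
β = √(1 − 1/γ²) = 0.60092. Lab-frame period = γτ = 1.25108×123 days = 153.88 days. Distance = βc × γτ = 0.60092 × 2.998×10⁸ m/s × 13295232 s = 2.3952×10^15 m = 2.395×10^12 km.

2.395×10^12 km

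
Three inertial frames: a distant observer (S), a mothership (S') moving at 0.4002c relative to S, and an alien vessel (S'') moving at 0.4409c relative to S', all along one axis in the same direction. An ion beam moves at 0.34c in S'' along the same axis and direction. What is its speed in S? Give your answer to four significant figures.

0.8487c

Apply u = (u'+v)/(1+u'v) twice. Ion beam in the mothership frame: (0.34+0.4409)/(1+0.34·0.4409) = 0.7809/1.149906 = 0.6791c.
That velocity, transformed to the rest frame of a distant observer: (0.6791+0.4002)/(1+0.6791·0.4002) = 1.0793/1.27177582 = 0.84866c.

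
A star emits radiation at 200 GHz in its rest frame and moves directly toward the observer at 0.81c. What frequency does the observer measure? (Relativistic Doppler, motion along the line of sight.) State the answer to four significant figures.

617.3 GHz

Relativistic Doppler (source moving toward): f_obs = f_src · √((1+β)/(1−β)).
With β = 0.81: factor = √(1.81/0.19) = 3.0865.
f_obs = 200 × 3.0865 = 617.3 GHz.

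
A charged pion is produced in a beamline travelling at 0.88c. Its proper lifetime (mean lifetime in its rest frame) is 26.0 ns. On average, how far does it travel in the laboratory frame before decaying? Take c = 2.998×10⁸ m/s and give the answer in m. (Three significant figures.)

14.4 m

γ = 1/√(1 − β²) = 1/√(1 − 0.7744) = 1/√0.2256 = 1/0.474974 = 2.1054.
Lab-frame lifetime: Δt = γτ = 2.1054 × 26.0 ns = 54.74 ns.
Distance: d = vΔt = 0.88 × 2.998×10⁸ m/s × 5.4740×10^-8 s = 14.4 m.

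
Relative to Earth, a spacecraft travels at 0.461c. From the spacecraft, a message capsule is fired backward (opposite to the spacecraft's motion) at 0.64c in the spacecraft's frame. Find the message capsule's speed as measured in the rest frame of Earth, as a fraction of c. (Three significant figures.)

0.254c

In units of c, u = (u' + v)/(1 + u'v) with u' = −0.64 and v = 0.461.
Numerator: −0.64 + 0.461 = −0.179. Denominator: 1 + (−0.64)(0.461) = 0.70496.
u = −0.179/0.70496 = −0.25392, so the speed is 0.254c.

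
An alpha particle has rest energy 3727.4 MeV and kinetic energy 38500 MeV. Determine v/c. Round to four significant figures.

K = (γ−1)mc², so γ = 1 + 38500/3727.4 = 11.329.
Then v/c = √(1 − γ⁻²) = √(1 − 0.00779142) = √0.99220858 = 0.9961.

0.9961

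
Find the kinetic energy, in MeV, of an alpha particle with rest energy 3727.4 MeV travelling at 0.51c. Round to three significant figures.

606 MeV

Lorentz factor: γ = (1 − 0.2601)^(−1/2) = 1.16255.
Kinetic energy: K = (γ − 1)mc² = (1.16255 − 1) × 3727.4 MeV = 0.16255 × 3727.4 = 606 MeV.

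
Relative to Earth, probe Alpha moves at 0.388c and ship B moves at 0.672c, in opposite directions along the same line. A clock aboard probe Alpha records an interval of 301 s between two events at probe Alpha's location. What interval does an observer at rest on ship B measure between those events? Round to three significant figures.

The velocity of probe Alpha relative to ship B is (0.388 + 0.672)c / (1 + 0.388×0.672) = 0.84078c; relative speed 0.84078c.
γ for this relative speed: γ = 1/√(1 − 0.706911) = 1.8471.
The clock on probe Alpha records proper time, so ship B measures Δt = γΔτ = 1.8471 × 301 = 556 s.

556 s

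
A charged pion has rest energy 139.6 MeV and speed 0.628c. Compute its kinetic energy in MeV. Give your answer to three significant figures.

39.8 MeV

γ = 1/√(1 − β²) = 1/√(1 − 0.394384) = 1/√0.605616 = 1.28499.
Kinetic energy: K = (γ − 1)mc² = (1.28499 − 1) × 139.6 MeV = 0.28499 × 139.6 = 39.8 MeV.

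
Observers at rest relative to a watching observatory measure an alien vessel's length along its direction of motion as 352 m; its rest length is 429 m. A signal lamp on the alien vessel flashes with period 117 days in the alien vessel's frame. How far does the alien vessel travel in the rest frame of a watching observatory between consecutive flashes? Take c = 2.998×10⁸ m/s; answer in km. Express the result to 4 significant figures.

2.111×10^12 km

Length contraction gives γ = L₀/L = 429/352 = 1.21875.
β = √(1 − 1/γ²) = 0.57163. Lab-frame period = γτ = 1.21875×117 days = 142.59 days. Distance = βc × γτ = 0.57163 × 2.998×10⁸ m/s × 12319776 s = 2.1113×10^15 m = 2.111×10^12 km.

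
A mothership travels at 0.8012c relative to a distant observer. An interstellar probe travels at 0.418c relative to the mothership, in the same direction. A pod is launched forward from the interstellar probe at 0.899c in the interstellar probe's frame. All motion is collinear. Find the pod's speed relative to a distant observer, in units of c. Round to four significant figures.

0.9952c

Compose velocities in two stages. Stage 1 (into S'): u₁ = (0.899+0.418)/(1+0.899×0.418) = 0.95727.
Stage 2 (into S): u = (0.95727+0.8012)/(1+0.95727×0.8012) = 0.99519, so the speed is 0.9952c.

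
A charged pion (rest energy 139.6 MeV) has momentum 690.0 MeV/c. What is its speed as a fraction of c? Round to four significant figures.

0.9801c

pc/(mc²) = 690.0/139.6 = 4.9427 = βγ = β/√(1−β²).
So β² = x²/(1 + x²) with x = 4.9427: x² = 24.4303, β² = 24.4303/25.4303 = 0.960677, β = 0.9801.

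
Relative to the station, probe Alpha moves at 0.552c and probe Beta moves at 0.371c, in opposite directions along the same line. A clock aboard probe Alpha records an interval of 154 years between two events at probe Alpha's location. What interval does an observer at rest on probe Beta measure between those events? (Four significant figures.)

Speed of probe Alpha in probe Beta's frame: u = (v_A + v_B)/(1 + v_A v_B/c²) = (0.552 + 0.371)/(1 + 0.552×0.371) = 0.923/1.204792 = 0.76611; |u| = 0.76611c.
At |u| = 0.76611c, γ = (1 − 0.586925)^(−1/2) = 1.5559.
Probe Alpha's interval is proper; time dilation gives Δt_B = γΔτ = 1.5559 × 154 years = 239.6 years.

239.6 years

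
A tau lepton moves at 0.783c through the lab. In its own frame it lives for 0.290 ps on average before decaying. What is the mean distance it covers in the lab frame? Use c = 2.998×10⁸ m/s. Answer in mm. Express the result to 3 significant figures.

γ = 1/√(1 − β²) = 1/√(1 − 0.613089) = 1/√0.386911 = 1/0.622022 = 1.6077.
Lab-frame lifetime: Δt = γτ = 1.6077 × 0.290 ps = 0.46623 ps.
Distance: d = vΔt = 0.783 × 2.998×10⁸ m/s × 4.6623×10^-13 s = 1.09×10^-4 m = 0.109 mm.

0.109 mm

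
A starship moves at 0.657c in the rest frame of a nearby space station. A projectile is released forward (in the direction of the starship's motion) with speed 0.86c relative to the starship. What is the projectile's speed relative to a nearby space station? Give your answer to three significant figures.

Relativistic velocity addition: u = (u' + v)/(1 + u'v/c²), with u' = 0.86c and v = 0.657c.
Numerator: 0.86 + 0.657 = 1.517. Denominator: 1 + (0.86)(0.657) = 1.56502.
u = 1.517/1.56502 = 0.96932, so the speed is 0.969c.

0.969c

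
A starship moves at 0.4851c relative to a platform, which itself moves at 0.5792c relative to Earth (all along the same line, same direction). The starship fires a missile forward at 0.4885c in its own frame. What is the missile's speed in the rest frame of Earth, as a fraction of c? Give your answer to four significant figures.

0.9385c

Compose velocities in two stages. Stage 1 (into S'): u₁ = (0.4885+0.4851)/(1+0.4885×0.4851) = 0.78708.
Stage 2 (into S): u = (0.78708+0.5792)/(1+0.78708×0.5792) = 0.93846, so the speed is 0.9385c.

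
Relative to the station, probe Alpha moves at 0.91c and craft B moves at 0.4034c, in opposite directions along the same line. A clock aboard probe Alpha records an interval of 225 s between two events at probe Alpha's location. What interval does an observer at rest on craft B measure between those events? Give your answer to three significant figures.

Speed of probe Alpha in craft B's frame: u = (v_A + v_B)/(1 + v_A v_B/c²) = (0.91 + 0.4034)/(1 + 0.91×0.4034) = 1.3134/1.367094 = 0.96072; |u| = 0.96072c.
At |u| = 0.96072c, γ = (1 − 0.922983)^(−1/2) = 3.6034.
Probe Alpha's interval is proper; time dilation gives Δt_B = γΔτ = 3.6034 × 225 s = 811 s.

811 s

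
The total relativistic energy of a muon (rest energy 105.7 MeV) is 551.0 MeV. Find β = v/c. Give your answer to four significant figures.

0.9814

Total energy E = γmc² gives γ = 551.0/105.7 = 5.2129.
Hence β = √(1 − 1/γ²) = √(1 − 0.0367994) = √0.9632006 = 0.9814.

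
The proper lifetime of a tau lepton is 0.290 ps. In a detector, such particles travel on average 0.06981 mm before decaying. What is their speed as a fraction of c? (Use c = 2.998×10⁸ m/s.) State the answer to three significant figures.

0.626c

Lab distance = (lab lifetime)·v = γτ·βc, so βγ = d/(cτ) = 6.981×10^-5/(2.998×10⁸ × 2.900×10^-13) = 0.80295.
With βγ = 0.80295: γ² = 1 + (βγ)² = 1.644729, and β = (βγ)/γ = 0.80295/1.28247 = 0.626.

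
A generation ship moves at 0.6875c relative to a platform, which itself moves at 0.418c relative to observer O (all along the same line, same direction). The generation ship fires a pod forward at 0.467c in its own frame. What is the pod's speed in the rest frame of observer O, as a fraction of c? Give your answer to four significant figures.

Apply u = (u'+v)/(1+u'v) twice. Pod in the platform frame: (0.467+0.6875)/(1+0.467·0.6875) = 1.1545/1.3210625 = 0.87392c.
That velocity, transformed to the rest frame of observer O: (0.87392+0.418)/(1+0.87392·0.418) = 1.29192/1.36529856 = 0.94625c.

0.9463c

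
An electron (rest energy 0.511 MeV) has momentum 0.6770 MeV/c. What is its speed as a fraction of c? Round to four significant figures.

0.7982c

βγ = pc/(mc²) = 0.6770/0.511 = 1.3249.
Since γ² = 1 + (βγ)² = 2.75536, γ = √2.75536 = 1.65993, and β = (βγ)/γ = 1.3249/1.65993 = 0.7982.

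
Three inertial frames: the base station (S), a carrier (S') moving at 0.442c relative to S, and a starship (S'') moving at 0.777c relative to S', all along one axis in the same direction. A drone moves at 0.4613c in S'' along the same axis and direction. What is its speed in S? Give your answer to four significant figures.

Compose velocities in two stages. Stage 1 (into S'): u₁ = (0.4613+0.777)/(1+0.4613×0.777) = 0.91157.
Stage 2 (into S): u = (0.91157+0.442)/(1+0.91157×0.442) = 0.96483, so the speed is 0.9648c.

0.9648c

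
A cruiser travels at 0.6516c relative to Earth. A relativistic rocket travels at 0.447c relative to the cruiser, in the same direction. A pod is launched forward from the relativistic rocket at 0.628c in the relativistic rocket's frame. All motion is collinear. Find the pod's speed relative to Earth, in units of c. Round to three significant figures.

0.964c

First combine the pod and relativistic rocket (S''→S'): u₁ = (0.628 + 0.447)/(1 + 0.628×0.447) = 1.075/1.280716 = 0.83937.
Then combine with the cruiser (S'→S): u = (0.83937 + 0.6516)/(1 + 0.83937×0.6516) = 1.49097/1.546933492 = 0.96382.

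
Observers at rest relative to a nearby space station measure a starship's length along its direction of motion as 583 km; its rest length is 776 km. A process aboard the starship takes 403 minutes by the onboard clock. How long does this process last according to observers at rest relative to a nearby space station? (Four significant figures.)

Length contraction gives γ = L₀/L = 776/583 = 1.33105.
Δt = γΔτ = 1.33105 × 403 = 536.4 minutes.

536.4 minutes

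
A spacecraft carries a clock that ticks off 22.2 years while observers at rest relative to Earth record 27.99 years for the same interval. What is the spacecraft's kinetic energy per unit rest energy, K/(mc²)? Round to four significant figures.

The time-dilation ratio gives γ = 27.99/22.2 = 1.26081.
Since K = (γ−1)mc², K/(mc²) = 1.26081 − 1 = 0.2608.

0.2608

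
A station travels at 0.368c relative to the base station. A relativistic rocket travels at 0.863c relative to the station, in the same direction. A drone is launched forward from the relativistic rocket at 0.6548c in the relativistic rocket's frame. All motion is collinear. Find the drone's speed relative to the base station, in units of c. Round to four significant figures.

Apply u = (u'+v)/(1+u'v) twice. Drone in the station frame: (0.6548+0.863)/(1+0.6548·0.863) = 1.5178/1.5650924 = 0.96978c.
That velocity, transformed to the rest frame of the base station: (0.96978+0.368)/(1+0.96978·0.368) = 1.33778/1.35687904 = 0.98592c.

0.9859c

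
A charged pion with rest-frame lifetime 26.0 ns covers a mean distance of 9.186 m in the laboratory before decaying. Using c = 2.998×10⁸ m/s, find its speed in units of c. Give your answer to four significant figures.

Let x = d/(cτ) = 9.186 m / (2.998×10⁸ m/s × 2.600×10^-8 s) = 1.1785. Since d = βγcτ, x = βγ = β/√(1−β²).
Solving: β² = x²/(1+x²) = 1.38886/2.38886 = 0.58139, so β = 0.7625.

0.7625c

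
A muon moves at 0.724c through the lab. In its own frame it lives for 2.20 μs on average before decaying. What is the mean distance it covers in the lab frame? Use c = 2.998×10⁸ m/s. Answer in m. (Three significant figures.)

With β = 0.724, γ = 1/√(1 − 0.724²) = 1/√0.475824 = 1.4497.
Lab-frame lifetime: Δt = γτ = 1.4497 × 2.20 μs = 3.1893 μs.
Distance: d = vΔt = 0.724 × 2.998×10⁸ m/s × 3.1893×10^-6 s = 692 m.

692 m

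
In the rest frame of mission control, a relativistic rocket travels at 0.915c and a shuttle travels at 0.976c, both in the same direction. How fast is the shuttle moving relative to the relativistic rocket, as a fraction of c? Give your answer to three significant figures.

Transform to the relativistic rocket's frame: u' = (u − v)/(1 − uv/c²).
u' = (0.976 − 0.915)/(1 − 0.976×0.915) = 0.061/0.10696 = 0.57031.
Speed in the relativistic rocket's frame: 0.570c (in the same direction).

0.570c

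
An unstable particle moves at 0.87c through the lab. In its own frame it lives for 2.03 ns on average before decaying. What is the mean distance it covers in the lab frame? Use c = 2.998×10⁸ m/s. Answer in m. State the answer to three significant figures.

1.07 m

With β = 0.87, γ = 1/√(1 − 0.87²) = 1/√0.2431 = 2.0282.
Lab-frame lifetime: Δt = γτ = 2.0282 × 2.03 ns = 4.1172 ns.
Distance: d = vΔt = 0.87 × 2.998×10⁸ m/s × 4.1172×10^-9 s = 1.07 m.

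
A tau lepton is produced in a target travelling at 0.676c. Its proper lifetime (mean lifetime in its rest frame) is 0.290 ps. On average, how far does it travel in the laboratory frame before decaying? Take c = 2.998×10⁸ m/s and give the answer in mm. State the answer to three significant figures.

With β = 0.676, γ = 1/√(1 − 0.676²) = 1/√0.543024 = 1.357.
Lab-frame lifetime: Δt = γτ = 1.357 × 0.290 ps = 0.39353 ps.
Distance: d = vΔt = 0.676 × 2.998×10⁸ m/s × 3.9353×10^-13 s = 7.98×10^-5 m = 0.0798 mm.

0.0798 mm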